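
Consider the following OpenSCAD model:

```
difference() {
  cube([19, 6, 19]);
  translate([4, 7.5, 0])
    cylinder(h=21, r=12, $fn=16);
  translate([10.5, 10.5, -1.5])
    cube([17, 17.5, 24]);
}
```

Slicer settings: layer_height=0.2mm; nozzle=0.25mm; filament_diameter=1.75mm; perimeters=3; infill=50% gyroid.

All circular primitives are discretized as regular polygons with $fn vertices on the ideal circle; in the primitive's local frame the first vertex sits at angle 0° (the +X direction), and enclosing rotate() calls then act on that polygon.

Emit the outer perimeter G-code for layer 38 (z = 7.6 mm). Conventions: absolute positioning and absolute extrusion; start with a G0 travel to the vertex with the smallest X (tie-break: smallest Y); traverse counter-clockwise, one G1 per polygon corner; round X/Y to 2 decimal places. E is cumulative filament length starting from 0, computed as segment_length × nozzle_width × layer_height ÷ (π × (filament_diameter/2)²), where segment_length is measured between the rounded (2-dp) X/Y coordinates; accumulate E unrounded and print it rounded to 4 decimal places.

At z = 7.6 mm: the cube (footprint 19×6) is included at this height; the cylinder at (4, 7.5): section is a regular 16-gon, circumradius r=12; the 17×17.5 cube at (10.5, 10.5) contributes its full rectangle; Subtracting the remaining from the first: starting from the 19×6 cube, the r=12 cylinder at (4, 7.5) partially overlaps it — only the 88.65 mm² overlap (of its 440.85 mm²) is removed, clipping the outline; the 17×17.5 cube at (10.5, 10.5) misses the remaining region (no effect) — 1 connected region. The outline is a single polygon with 5 vertices. Extrusion per mm of travel: 0.25 × 0.2 / (π × 0.875²) = 0.020788. Accumulating E over each segment gives final E = 0.4534.

G0 X13.14 Y0.00 Z7.60
G1 X19.00 Y0.00 E0.1218
G1 X19.00 Y6.00 E0.2465
G1 X15.70 Y6.00 E0.3151
G1 X15.09 Y2.91 E0.3806
G1 X13.14 Y0.00 E0.4534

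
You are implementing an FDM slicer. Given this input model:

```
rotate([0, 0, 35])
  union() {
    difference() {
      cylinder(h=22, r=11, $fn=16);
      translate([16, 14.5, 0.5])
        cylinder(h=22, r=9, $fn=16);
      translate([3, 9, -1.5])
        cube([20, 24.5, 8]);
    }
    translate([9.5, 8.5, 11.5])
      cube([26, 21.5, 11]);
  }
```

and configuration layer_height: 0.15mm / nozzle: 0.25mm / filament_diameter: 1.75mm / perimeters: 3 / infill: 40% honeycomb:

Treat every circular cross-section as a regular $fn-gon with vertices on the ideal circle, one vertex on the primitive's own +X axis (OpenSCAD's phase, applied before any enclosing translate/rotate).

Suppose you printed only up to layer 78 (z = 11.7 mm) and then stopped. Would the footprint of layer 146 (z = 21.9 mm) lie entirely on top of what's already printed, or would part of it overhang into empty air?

Compare the two slices. At z = 11.7: the r=11 cylinder gives a regular 16-gon of circumradius 11 (constant along its height) (area = (16/2)·11.000²·sin(360°/16) = 370.44 mm²); the cylinder at (16, 14.5): section is a regular 16-gon, circumradius r=9 (area = (16/2)·9.000²·sin(360°/16) = 247.98 mm²); the cube at (3, 9) is absent (z outside [-1.5, 6.5]); Subtracting the remaining from the first: starting from the r=11 cylinder (370.44 mm²), the r=9 cylinder at (16, 14.5) misses the remaining region (no effect) — area = 370.44 mm²; the cube at (9.5, 8.5) (footprint 26×21.5) is included at this height (area 559.00 mm²); Taking the union: the 2 present regions are separate (no shared area or edge), so areas and boundary lengths simply add and each stays a separate island — area = 929.44 mm²; (whole slice rotated 35° about Z — lengths, areas and connectivity unchanged). At z = 21.9: the r=11 cylinder gives a regular 16-gon of circumradius 11 (constant along its height) (area = (16/2)·11.000²·sin(360°/16) = 370.44 mm²); the cylinder at (16, 14.5): section is a regular 16-gon, circumradius r=9 (area = (16/2)·9.000²·sin(360°/16) = 247.98 mm²); the cube at (3, 9) is not intersected at this z (z outside [-1.5, 6.5]); Subtracting the remaining from the first: starting from the r=11 cylinder (370.44 mm²), the r=9 cylinder at (16, 14.5) misses the remaining region (no effect) — area = 370.44 mm²; the cube at (9.5, 8.5) is present — its section is the full 26×21.5 rectangle (area 559.00 mm²); Taking the union: the 2 present regions are separate (no shared area or edge), so areas and boundary lengths simply add and each stays a separate island — area = 929.44 mm²; (rotated 35° about Z; rotation is an isometry so areas/perimeters/island counts are preserved). Checking containment: the cross-section at z = 21.9 is a subset of the cross-section at z = 11.7.

entirely on top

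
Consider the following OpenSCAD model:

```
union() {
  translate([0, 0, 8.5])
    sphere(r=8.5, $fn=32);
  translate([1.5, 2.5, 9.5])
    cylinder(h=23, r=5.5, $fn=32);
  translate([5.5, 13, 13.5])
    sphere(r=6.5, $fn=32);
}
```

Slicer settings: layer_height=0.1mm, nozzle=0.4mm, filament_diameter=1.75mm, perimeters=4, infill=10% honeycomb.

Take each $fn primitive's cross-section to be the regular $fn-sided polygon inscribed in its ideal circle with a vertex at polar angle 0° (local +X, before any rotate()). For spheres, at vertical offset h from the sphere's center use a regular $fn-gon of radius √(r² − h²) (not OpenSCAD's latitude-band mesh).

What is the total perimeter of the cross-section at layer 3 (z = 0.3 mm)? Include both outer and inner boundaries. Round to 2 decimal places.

14.04 mm

At z = 0.3 mm: the sphere: section is a regular 32-gon, circumradius = √(r²−h²) = √(8.5²−8.2²) = 2.238 (perimeter = 2·32·2.238·sin(180°/32) = 14.04 mm); the cylinder at (1.5, 2.5) is not intersected at this z (z outside [9.5, 32.5]); the sphere at (5.5, 13) is absent (|z−center|=13.200 > r=6.5); Combining (union): only the r=8.5 sphere is present, so the union is just that shape — boundary = 14.04 mm. Overall, the cross-section is a single solid region. Total boundary length (outer) = 14.04 mm.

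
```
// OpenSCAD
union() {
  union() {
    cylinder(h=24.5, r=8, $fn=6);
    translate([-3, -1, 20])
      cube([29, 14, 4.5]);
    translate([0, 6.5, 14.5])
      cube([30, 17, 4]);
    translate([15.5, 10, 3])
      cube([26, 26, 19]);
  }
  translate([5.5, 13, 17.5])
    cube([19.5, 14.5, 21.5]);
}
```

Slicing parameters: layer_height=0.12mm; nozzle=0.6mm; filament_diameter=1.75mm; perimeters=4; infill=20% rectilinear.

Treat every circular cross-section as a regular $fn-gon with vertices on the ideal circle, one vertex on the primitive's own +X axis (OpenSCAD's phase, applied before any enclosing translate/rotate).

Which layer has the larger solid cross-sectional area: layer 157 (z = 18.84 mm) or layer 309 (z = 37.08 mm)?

Layer 157 (z = 18.84): the r=8 cylinder contributes a regular 6-gon of circumradius 8 (area = (6/2)·8.000²·sin(360°/6) = 166.28 mm²); the cube at (-3, -1) does not reach this height (z outside [20, 24.5]); the cube at (0, 6.5) does not reach this height (z outside [14.5, 18.5]); the cube at (15.5, 10) is present — its section is the full 26×26 rectangle (area 676.00 mm²); Taking the union: the 2 present regions are separate (no shared area or edge), so areas and boundary lengths simply add and each stays a separate island — area = 842.28 mm²; the cube at (5.5, 13) is present — its section is the full 19.5×14.5 rectangle (area 282.75 mm²); Taking the union: the regions partially overlap — summed areas 1125.03 mm² minus the doubly-counted overlap 137.75 mm² gives 987.28 mm² — area = 987.28 mm². So its area = 987.28 mm². Layer 309 (z = 37.08): the cylinder does not reach this height (z outside [0, 24.5]); the cube at (-3, -1) is not intersected at this z (z outside [20, 24.5]); the cube at (0, 6.5) does not reach this height (z outside [14.5, 18.5]); the cube at (15.5, 10) is absent (z outside [3, 22]); Taking the union: nothing is present at this height; the 19.5×14.5 cube at (5.5, 13) contributes its full rectangle (area 282.75 mm²); Taking the union: only the 19.5×14.5 cube at (5.5, 13) is present, so the union is just that shape — area = 282.75 mm². So its area = 282.75 mm². Layer 157 is larger (987.28 vs 282.75 mm²).

layer 157 (z = 18.84 mm)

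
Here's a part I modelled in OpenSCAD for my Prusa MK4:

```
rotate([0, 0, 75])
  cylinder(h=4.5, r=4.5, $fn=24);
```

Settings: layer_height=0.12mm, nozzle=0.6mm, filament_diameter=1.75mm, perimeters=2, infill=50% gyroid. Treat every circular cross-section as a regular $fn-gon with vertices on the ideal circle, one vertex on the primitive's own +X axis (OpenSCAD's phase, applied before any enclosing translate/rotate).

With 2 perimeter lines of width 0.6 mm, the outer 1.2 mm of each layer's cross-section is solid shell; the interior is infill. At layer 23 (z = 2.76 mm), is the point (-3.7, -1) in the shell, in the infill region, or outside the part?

shell

At z = 2.76 mm: the r=4.5 cylinder contributes a regular 24-gon of circumradius 4.5; (rotated 75° about Z; rotation is an isometry so areas/perimeters/island counts are preserved). Overall, the cross-section is a single solid region. Undo the 75° rotation: the query point maps to (-1.924, 3.315) in the un-rotated model frame. The nearest boundary edge runs (-2.25, 3.90)→(-3.18, 3.18); distance from the point to it = 0.66 mm. The point is inside the cross-section, 0.66 mm from the nearest boundary — within the 1.2 mm shell band (2 × 0.6).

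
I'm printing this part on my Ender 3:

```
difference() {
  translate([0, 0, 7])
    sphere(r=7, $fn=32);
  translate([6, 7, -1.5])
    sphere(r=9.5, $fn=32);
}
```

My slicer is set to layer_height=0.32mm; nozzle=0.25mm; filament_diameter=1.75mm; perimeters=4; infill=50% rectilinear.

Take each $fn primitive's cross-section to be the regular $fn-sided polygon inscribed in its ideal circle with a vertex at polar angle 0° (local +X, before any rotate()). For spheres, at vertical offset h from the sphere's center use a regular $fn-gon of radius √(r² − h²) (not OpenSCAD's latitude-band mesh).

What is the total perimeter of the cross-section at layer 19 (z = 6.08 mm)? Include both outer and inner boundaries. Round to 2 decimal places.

43.99 mm

At z = 6.08 mm: the r=7 sphere contributes a regular 32-gon of circumradius √(7²−0.92²) = 6.939 (perimeter = 2·32·6.939·sin(180°/32) = 43.53 mm); the r=9.5 sphere at (6, 7) contributes a regular 32-gon of circumradius √(9.5²−7.58²) = 5.727 (perimeter = 2·32·5.727·sin(180°/32) = 35.92 mm); Taking the first minus the rest: starting from the r=7 sphere, the r=9.5 sphere at (6, 7) partially overlaps it — only the 20.04 mm² overlap (of its 102.36 mm²) is removed, clipping the outline — boundary = 43.99 mm. Overall, the cross-section is a single solid region. Total boundary length (outer) = 43.99 mm.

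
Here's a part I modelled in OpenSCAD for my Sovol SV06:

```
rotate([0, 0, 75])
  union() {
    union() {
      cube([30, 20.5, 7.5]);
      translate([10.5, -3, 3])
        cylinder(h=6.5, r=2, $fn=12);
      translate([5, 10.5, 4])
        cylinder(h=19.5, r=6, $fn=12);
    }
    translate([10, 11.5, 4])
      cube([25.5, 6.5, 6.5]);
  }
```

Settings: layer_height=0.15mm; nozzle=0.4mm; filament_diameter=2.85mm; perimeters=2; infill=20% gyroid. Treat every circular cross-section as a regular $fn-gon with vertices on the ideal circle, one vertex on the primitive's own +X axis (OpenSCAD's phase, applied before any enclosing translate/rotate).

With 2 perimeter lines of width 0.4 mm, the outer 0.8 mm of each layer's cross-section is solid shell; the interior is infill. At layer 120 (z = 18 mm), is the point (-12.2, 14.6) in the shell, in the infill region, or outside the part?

At z = 18 mm: the cube is not intersected at this z (z outside [0, 7.5]); the cylinder at (10.5, -3) does not reach this height (z outside [3, 9.5]); the cylinder at (5, 10.5): section is a regular 12-gon, circumradius r=6; Combining (union): only the r=6 cylinder at (5, 10.5) is present, so the union is just that shape — 1 connected region; the cube at (10, 11.5) is not intersected at this z (z outside [4, 10.5]); Merging all regions: only that combined region is present, so the union is just that shape — 1 connected region; (whole slice rotated 75° about Z — lengths, areas and connectivity unchanged). Overall, the cross-section is a single solid region. Undo the 75° rotation: the query point maps to (10.945, 15.563) in the un-rotated model frame. The nearest boundary edge runs (10.20, 13.50)→(8.00, 15.70); distance from the point to it = 1.99 mm. The point is not inside any of the regions above, so it lies outside the cross-section (1.99 mm from the nearest boundary).

outside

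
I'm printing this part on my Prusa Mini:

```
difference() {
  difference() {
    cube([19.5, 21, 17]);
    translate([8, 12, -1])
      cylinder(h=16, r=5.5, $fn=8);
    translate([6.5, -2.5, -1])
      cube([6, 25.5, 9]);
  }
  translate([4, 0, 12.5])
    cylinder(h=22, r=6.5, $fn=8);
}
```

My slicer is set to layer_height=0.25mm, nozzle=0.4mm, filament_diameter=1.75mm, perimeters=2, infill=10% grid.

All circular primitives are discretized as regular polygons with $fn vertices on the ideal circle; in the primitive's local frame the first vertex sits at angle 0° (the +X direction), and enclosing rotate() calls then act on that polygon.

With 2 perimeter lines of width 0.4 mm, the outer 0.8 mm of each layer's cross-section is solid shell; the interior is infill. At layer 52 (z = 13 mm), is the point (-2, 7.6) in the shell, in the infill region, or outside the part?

At z = 13 mm: the 19.5×21 cube contributes its full rectangle; the r=5.5 cylinder at (8, 12) contributes a regular 8-gon of circumradius 5.5; the cube at (6.5, -2.5) is absent (z outside [-1, 8]); Subtracting the remaining from the first: starting from the 19.5×21 cube, the r=5.5 cylinder at (8, 12) lies wholly inside it (removes its full 85.56 mm² and its 33.68 mm outline becomes a hole wall) — 1 connected region with 1 hole; the r=6.5 cylinder at (4, 0) contributes a regular 8-gon of circumradius 6.5; Subtracting the remaining from the first: starting from the result so far, the r=6.5 cylinder at (4, 0) partially overlaps it — only the 52.56 mm² overlap (of its 119.50 mm²) is removed, clipping the outline — 1 connected region with 1 hole. Overall, the cross-section is one region with 1 hole. The nearest boundary edge runs (0.00, 4.84)→(0.00, 21.00); distance from the point to it = 2.00 mm. The point is not inside any of the regions above, so it lies outside the cross-section (2.00 mm from the nearest boundary).

outside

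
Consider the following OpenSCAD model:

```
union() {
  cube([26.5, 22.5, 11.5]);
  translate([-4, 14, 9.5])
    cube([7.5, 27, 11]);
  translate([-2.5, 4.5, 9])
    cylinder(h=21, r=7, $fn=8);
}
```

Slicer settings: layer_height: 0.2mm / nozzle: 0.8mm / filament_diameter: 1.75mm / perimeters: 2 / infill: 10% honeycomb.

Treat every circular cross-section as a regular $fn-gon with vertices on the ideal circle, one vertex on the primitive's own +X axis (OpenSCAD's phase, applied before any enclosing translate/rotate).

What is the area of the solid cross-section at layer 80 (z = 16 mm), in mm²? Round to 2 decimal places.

341.09 mm²

At z = 16 mm: the cube is not intersected at this z (z outside [0, 11.5]); the cube at (-4, 14) (footprint 7.5×27) is included at this height (area 202.50 mm²); the cylinder at (-2.5, 4.5): section is a regular 8-gon, circumradius r=7 (area = (8/2)·7.000²·sin(360°/8) = 138.59 mm²); Merging all regions: the 2 present regions are separate (no shared area or edge), so areas and boundary lengths simply add and each stays a separate island — area = 341.09 mm². Overall, the cross-section has 2 separate islands. Net area = 341.09 mm².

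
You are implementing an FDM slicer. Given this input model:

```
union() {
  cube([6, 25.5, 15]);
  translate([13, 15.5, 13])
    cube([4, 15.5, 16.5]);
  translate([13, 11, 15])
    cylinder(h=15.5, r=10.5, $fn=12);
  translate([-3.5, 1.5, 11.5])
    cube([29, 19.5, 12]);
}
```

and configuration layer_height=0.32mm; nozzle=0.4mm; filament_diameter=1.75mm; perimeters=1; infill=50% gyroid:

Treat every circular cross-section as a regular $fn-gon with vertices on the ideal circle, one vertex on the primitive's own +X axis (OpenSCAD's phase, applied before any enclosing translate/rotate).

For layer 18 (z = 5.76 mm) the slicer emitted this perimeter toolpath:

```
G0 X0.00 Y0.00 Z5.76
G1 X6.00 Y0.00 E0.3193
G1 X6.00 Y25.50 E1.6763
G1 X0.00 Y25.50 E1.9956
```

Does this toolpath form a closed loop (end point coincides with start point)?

Start point (G0): (0.00, 0.00). End point (last G1): the path does not return to the start — open.

no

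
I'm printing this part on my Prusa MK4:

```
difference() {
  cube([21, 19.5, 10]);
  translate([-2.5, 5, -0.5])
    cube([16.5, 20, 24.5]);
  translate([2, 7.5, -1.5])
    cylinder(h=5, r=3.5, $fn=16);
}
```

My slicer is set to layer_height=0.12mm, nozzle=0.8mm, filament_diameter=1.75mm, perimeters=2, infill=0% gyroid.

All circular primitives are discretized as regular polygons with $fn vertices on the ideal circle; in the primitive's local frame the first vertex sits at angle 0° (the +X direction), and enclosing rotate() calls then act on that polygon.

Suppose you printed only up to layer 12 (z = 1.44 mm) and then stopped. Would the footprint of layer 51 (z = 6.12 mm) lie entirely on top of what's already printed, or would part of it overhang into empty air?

Compare the two slices. At z = 1.44: the 21×19.5 cube contributes its full rectangle (area 409.50 mm²); the cube at (-2.5, 5) is present — its section is the full 16.5×20 rectangle (area 330.00 mm²); the r=3.5 cylinder at (2, 7.5) contributes a regular 16-gon of circumradius 3.5 (area = (16/2)·3.500²·sin(360°/16) = 37.50 mm²); Subtracting the remaining from the first: starting from the 21×19.5 cube (409.50 mm²), the 16.5×20 cube at (-2.5, 5) partially overlaps it — only the 203.00 mm² overlap (of its 330.00 mm²) is removed, clipping the outline; the r=3.5 cylinder at (2, 7.5) partially overlaps it — only the 3.06 mm² overlap (of its 37.50 mm²) is removed, clipping the outline — area = 203.44 mm². At z = 6.12: the cube is present — its section is the full 21×19.5 rectangle (area 409.50 mm²); the cube at (-2.5, 5) is present — its section is the full 16.5×20 rectangle (area 330.00 mm²); the cylinder at (2, 7.5) is absent (z outside [-1.5, 3.5]); Subtracting the remaining from the first: starting from the 21×19.5 cube (409.50 mm²), the 16.5×20 cube at (-2.5, 5) partially overlaps it — only the 203.00 mm² overlap (of its 330.00 mm²) is removed, clipping the outline — area = 206.50 mm². Checking containment: at z = 6.12 the cross-section extends beyond the z = 1.44 cross-section by about 3.06 mm².

part overhangs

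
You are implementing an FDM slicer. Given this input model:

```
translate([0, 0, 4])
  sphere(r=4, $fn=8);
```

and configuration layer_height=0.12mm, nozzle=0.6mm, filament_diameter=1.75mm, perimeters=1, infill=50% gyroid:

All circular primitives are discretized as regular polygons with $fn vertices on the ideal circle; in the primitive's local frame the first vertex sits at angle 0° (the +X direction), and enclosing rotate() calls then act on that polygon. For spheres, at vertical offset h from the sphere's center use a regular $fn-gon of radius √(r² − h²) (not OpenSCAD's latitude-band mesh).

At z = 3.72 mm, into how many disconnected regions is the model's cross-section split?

At z = 3.72 mm: the sphere: section is a regular 8-gon, circumradius = √(r²−h²) = √(4²−0.28²) = 3.990. The result has 1 disconnected region.

1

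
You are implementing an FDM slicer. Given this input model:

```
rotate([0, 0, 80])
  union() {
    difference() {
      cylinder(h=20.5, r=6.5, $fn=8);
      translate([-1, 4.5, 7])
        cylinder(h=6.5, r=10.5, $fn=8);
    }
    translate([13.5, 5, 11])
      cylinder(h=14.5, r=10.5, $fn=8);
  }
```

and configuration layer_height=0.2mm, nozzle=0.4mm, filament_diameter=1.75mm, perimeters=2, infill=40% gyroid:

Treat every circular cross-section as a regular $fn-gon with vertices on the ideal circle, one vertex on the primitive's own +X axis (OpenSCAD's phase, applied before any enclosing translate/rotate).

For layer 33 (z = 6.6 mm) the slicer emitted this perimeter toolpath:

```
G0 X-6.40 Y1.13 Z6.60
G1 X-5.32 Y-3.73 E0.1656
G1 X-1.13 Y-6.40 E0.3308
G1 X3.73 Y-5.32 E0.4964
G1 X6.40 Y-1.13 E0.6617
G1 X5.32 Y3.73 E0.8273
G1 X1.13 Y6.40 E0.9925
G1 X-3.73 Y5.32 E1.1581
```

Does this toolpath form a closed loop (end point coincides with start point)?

Start point (G0): (-6.40, 1.13). End point (last G1): the path does not return to the start — open.

no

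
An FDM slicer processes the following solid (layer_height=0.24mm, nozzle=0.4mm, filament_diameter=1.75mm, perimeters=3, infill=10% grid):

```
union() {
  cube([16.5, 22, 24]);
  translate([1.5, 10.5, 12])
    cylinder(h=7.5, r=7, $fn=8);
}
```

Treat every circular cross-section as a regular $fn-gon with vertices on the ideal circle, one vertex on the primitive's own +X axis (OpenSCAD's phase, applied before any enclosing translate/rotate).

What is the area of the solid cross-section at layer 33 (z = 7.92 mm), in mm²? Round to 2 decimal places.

363.00 mm²

At z = 7.92 mm: the cube is present — its section is the full 16.5×22 rectangle (area 363.00 mm²); the cylinder at (1.5, 10.5) is absent (z outside [12, 19.5]); Merging all regions: only the 16.5×22 cube is present, so the union is just that shape — area = 363.00 mm². Overall, the cross-section is a single solid region. Net area = 363.00 mm².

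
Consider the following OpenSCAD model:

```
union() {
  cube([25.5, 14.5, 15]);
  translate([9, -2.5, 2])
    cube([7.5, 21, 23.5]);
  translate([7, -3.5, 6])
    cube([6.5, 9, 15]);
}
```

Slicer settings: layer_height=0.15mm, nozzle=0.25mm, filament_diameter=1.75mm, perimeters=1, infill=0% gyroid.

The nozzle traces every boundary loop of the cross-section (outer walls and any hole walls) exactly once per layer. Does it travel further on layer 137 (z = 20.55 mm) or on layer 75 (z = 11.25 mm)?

layer 75 (z = 11.25 mm)

Layer 137 (z = 20.55): the cube is absent (z outside [0, 15]); the cube at (9, -2.5) is present — its section is the full 7.5×21 rectangle (perimeter 57.00 mm); the cube at (7, -3.5) (footprint 6.5×9) is included at this height (perimeter 31.00 mm); Merging all regions: the regions partially overlap (shared area 36.00 mm²), so the edge portions inside another operand are dropped and the merged outline is re-measured after clipping — boundary = 63.00 mm. So its perimeter = 63.00 mm. Layer 75 (z = 11.25): the cube (footprint 25.5×14.5) is included at this height (perimeter 80.00 mm); the cube at (9, -2.5) (footprint 7.5×21) is included at this height (perimeter 57.00 mm); the cube at (7, -3.5) is present — its section is the full 6.5×9 rectangle (perimeter 31.00 mm); Combining (union): the regions partially overlap (shared area 155.75 mm²), so the edge portions inside another operand are dropped and the merged outline is re-measured after clipping — boundary = 95.00 mm. So its perimeter = 95.00 mm. Layer 75 is larger (95.00 vs 63.00 mm).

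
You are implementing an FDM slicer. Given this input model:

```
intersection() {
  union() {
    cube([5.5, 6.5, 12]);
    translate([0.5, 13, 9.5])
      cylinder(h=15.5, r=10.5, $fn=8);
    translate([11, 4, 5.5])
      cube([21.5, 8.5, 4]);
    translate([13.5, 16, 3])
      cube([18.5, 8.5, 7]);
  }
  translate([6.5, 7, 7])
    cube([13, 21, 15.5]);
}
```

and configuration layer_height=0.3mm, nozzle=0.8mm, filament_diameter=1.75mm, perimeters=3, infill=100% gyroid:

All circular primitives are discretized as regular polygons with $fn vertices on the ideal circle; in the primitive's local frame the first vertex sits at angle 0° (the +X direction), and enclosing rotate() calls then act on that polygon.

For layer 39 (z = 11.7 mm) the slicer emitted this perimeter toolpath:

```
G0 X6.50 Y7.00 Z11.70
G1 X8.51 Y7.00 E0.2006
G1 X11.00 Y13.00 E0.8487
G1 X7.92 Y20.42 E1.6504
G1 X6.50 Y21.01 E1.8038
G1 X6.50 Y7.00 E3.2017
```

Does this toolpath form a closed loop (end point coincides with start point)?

Start point (G0): (6.50, 7.00). End point (last G1): the path returns to the start — closed.

yes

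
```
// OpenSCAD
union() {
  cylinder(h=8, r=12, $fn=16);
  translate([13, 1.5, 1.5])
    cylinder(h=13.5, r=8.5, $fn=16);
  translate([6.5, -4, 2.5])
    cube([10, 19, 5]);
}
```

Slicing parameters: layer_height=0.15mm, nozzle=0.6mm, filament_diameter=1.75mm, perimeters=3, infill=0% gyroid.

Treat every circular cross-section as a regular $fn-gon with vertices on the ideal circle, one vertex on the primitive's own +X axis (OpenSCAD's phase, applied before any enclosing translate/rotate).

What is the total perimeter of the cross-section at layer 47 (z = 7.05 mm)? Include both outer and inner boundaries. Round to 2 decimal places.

At z = 7.05 mm: the cylinder: section is a regular 16-gon, circumradius r=12 (perimeter = 2·16·12.000·sin(180°/16) = 74.91 mm); the r=8.5 cylinder at (13, 1.5) gives a regular 16-gon of circumradius 8.5 (constant along its height) (perimeter = 2·16·8.500·sin(180°/16) = 53.06 mm); the 10×19 cube at (6.5, -4) contributes its full rectangle (perimeter 58.00 mm); Combining (union): the regions partially overlap (shared area 209.49 mm²), so the edge portions inside another operand are dropped and the merged outline is re-measured after clipping — boundary = 103.42 mm. Overall, the cross-section is a single solid region. Total boundary length (outer) = 103.42 mm.

103.42 mm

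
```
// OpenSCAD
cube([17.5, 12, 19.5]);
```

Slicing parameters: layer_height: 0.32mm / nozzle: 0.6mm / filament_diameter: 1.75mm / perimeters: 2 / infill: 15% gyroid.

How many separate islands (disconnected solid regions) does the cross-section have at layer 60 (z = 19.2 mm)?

At z = 19.2 mm: the 17.5×12 cube contributes its full rectangle. Overall, the cross-section is a single solid region. Island count = 1.

1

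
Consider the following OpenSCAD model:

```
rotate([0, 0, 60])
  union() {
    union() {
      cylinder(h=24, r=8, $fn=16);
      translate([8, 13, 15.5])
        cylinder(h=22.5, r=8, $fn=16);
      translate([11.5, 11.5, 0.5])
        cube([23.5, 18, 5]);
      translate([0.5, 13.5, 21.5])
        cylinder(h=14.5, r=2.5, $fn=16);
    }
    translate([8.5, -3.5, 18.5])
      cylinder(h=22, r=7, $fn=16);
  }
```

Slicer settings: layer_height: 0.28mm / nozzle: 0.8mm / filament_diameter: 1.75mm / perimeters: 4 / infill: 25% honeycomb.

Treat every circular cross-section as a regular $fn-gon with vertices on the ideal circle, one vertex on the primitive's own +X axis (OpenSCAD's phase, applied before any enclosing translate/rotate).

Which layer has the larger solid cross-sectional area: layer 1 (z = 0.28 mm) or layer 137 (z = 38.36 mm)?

layer 1 (z = 0.28 mm)

Layer 1 (z = 0.28): the r=8 cylinder gives a regular 16-gon of circumradius 8 (constant along its height) (area = (16/2)·8.000²·sin(360°/16) = 195.93 mm²); the cylinder at (8, 13) is not intersected at this z (z outside [15.5, 38]); the cube at (11.5, 11.5) is absent (z outside [0.5, 5.5]); the cylinder at (0.5, 13.5) is not intersected at this z (z outside [21.5, 36]); Merging all regions: only the r=8 cylinder is present, so the union is just that shape — area = 195.93 mm²; the cylinder at (8.5, -3.5) is not intersected at this z (z outside [18.5, 40.5]); Merging all regions: only that combined region is present, so the union is just that shape — area = 195.93 mm²; (whole slice rotated 60° about Z — lengths, areas and connectivity unchanged). So its area = 195.93 mm². Layer 137 (z = 38.36): the cylinder is absent (z outside [0, 24]); the cylinder at (8, 13) is absent (z outside [15.5, 38]); the cube at (11.5, 11.5) does not reach this height (z outside [0.5, 5.5]); the cylinder at (0.5, 13.5) does not reach this height (z outside [21.5, 36]); Taking the union: nothing is present at this height; the r=7 cylinder at (8.5, -3.5) gives a regular 16-gon of circumradius 7 (constant along its height) (area = (16/2)·7.000²·sin(360°/16) = 150.01 mm²); Combining (union): only the r=7 cylinder at (8.5, -3.5) is present, so the union is just that shape — area = 150.01 mm²; (rotated 60° about Z; rotation is an isometry so areas/perimeters/island counts are preserved). So its area = 150.01 mm². Layer 1 is larger (195.93 vs 150.01 mm²).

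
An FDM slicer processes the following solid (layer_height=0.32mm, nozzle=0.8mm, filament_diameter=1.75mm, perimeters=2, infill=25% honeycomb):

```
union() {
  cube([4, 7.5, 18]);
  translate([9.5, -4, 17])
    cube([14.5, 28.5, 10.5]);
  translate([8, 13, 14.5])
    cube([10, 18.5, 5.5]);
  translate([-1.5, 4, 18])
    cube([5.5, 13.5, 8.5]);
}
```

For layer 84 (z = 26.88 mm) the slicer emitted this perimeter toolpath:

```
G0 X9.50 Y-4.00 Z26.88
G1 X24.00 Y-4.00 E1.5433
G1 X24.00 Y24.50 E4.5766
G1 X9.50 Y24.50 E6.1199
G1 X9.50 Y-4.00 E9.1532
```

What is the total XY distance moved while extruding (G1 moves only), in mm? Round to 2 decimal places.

86.00 mm

Sum the Euclidean lengths of each G1 segment: total = 86.00 mm.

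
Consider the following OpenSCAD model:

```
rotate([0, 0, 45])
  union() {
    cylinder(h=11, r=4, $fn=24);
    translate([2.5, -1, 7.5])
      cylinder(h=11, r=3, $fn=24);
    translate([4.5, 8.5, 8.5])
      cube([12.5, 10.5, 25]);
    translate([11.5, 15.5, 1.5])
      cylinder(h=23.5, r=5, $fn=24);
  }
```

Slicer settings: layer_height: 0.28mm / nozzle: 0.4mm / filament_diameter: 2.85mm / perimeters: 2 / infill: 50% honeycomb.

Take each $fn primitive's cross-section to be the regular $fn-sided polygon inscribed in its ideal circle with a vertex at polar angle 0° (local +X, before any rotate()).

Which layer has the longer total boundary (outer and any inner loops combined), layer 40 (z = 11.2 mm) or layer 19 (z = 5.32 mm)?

Layer 40 (z = 11.2): the cylinder is absent (z outside [0, 11]); the r=3 cylinder at (2.5, -1) contributes a regular 24-gon of circumradius 3 (perimeter = 2·24·3.000·sin(180°/24) = 18.80 mm); the cube at (4.5, 8.5) (footprint 12.5×10.5) is included at this height (perimeter 46.00 mm); the cylinder at (11.5, 15.5): section is a regular 24-gon, circumradius r=5 (perimeter = 2·24·5.000·sin(180°/24) = 31.33 mm); Merging all regions: the regions partially overlap (shared area 70.48 mm²), so the edge portions inside another operand are dropped and the merged outline is re-measured after clipping — boundary = 65.59 mm; (rotated 45° about Z; rotation is an isometry so areas/perimeters/island counts are preserved). So its perimeter = 65.59 mm. Layer 19 (z = 5.32): the r=4 cylinder gives a regular 24-gon of circumradius 4 (constant along its height) (perimeter = 2·24·4.000·sin(180°/24) = 25.06 mm); the cylinder at (2.5, -1) is absent (z outside [7.5, 18.5]); the cube at (4.5, 8.5) does not reach this height (z outside [8.5, 33.5]); the cylinder at (11.5, 15.5): section is a regular 24-gon, circumradius r=5 (perimeter = 2·24·5.000·sin(180°/24) = 31.33 mm); Taking the union: the 2 present regions are separate (no shared area or edge), so areas and boundary lengths simply add and each stays a separate island — boundary = 56.39 mm; (rotated 45° about Z; rotation is an isometry so areas/perimeters/island counts are preserved). So its perimeter = 56.39 mm. Layer 40 is larger (65.59 vs 56.39 mm).

layer 40 (z = 11.2 mm)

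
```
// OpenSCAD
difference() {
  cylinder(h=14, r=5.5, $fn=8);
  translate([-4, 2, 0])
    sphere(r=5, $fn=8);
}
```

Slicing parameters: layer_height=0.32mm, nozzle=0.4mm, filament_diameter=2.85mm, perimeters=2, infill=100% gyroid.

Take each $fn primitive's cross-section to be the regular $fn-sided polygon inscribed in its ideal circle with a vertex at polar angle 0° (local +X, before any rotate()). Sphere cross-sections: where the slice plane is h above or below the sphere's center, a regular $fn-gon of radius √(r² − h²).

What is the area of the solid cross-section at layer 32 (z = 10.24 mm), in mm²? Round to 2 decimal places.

At z = 10.24 mm: the r=5.5 cylinder contributes a regular 8-gon of circumradius 5.5 (area = (8/2)·5.500²·sin(360°/8) = 85.56 mm²); the sphere at (-4, 2) is absent (|z−center|=10.240 > r=5); Subtracting the remaining from the first: none of the subtracted shapes is present at this height, so the r=5.5 cylinder is unchanged — area = 85.56 mm². Overall, the cross-section is a single solid region. Net area = 85.56 mm².

85.56 mm²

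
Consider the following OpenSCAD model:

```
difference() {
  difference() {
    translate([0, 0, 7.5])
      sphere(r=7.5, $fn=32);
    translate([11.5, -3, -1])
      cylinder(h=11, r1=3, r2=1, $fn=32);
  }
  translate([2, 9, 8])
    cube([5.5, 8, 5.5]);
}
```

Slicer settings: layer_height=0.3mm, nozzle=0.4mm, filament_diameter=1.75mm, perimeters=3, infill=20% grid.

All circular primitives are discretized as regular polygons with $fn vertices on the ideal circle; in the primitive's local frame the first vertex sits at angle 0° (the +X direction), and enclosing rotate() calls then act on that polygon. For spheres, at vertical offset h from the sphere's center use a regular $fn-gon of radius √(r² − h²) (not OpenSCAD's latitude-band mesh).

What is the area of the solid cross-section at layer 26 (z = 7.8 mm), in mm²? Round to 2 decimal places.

175.30 mm²

At z = 7.8 mm: the sphere: section is a regular 32-gon, circumradius = √(r²−h²) = √(7.5²−0.3²) = 7.494 (area = (32/2)·7.494²·sin(360°/32) = 175.30 mm²); the cone at (11.5, -3): at t=0.800 of its height the radius interpolates to r₁+(r₂−r₁)t = 1.400, giving a regular 32-gon of that circumradius (area = (32/2)·1.400²·sin(360°/32) = 6.12 mm²); After the difference (first − rest): starting from the r=7.5 sphere (175.30 mm²), the cone at (11.5, -3) misses the remaining region (no effect) — area = 175.30 mm²; the cube at (2, 9) is absent (z outside [8, 13.5]); After the difference (first − rest): none of the subtracted shapes is present at this height, so the result so far is unchanged — area = 175.30 mm². Overall, the cross-section is a single solid region. Net area = 175.30 mm².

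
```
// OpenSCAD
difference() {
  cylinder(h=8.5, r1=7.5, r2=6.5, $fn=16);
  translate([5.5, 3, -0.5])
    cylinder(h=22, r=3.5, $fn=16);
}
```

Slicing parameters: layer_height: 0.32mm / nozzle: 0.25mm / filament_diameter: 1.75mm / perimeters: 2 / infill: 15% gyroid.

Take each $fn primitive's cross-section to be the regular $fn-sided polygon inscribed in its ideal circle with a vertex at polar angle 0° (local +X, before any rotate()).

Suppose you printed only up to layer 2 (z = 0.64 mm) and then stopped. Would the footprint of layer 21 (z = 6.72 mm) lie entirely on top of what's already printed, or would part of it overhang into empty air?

entirely on top

Compare the two slices. At z = 0.64: the cone: at t=0.075 of its height the radius interpolates to r₁+(r₂−r₁)t = 7.425, giving a regular 16-gon of that circumradius (area = (16/2)·7.425²·sin(360°/16) = 168.77 mm²); the cylinder at (5.5, 3): section is a regular 16-gon, circumradius r=3.5 (area = (16/2)·3.500²·sin(360°/16) = 37.50 mm²); Taking the first minus the rest: starting from the cone (168.77 mm²), the r=3.5 cylinder at (5.5, 3) partially overlaps it — only the 24.15 mm² overlap (of its 37.50 mm²) is removed, clipping the outline — area = 144.62 mm². At z = 6.72: the cone (r1=7.5→r2=6.5) has section circumradius 6.709 here — a regular 16-gon (area = (16/2)·6.709²·sin(360°/16) = 137.82 mm²); the r=3.5 cylinder at (5.5, 3) contributes a regular 16-gon of circumradius 3.5 (area = (16/2)·3.500²·sin(360°/16) = 37.50 mm²); After the difference (first − rest): starting from the cone (137.82 mm²), the r=3.5 cylinder at (5.5, 3) partially overlaps it — only the 19.08 mm² overlap (of its 37.50 mm²) is removed, clipping the outline — area = 118.74 mm². Checking containment: the cross-section at z = 6.72 is a subset of the cross-section at z = 0.64.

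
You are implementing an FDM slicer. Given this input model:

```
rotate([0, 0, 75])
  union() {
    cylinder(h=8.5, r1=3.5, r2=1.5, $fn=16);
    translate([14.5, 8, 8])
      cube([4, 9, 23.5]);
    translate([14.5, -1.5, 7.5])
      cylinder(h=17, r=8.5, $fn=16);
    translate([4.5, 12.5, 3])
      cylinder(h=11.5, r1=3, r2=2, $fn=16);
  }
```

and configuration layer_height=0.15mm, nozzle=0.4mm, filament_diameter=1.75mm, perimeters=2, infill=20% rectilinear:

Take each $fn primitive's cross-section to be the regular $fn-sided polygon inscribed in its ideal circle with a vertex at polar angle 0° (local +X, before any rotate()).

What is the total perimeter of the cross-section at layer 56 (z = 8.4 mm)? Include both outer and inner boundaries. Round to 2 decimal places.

At z = 8.4 mm: the cone: at t=0.988 of its height the radius interpolates to r₁+(r₂−r₁)t = 1.524, giving a regular 16-gon of that circumradius (perimeter = 2·16·1.524·sin(180°/16) = 9.51 mm); the 4×9 cube at (14.5, 8) contributes its full rectangle (perimeter 26.00 mm); the r=8.5 cylinder at (14.5, -1.5) contributes a regular 16-gon of circumradius 8.5 (perimeter = 2·16·8.500·sin(180°/16) = 53.06 mm); the cone at (4.5, 12.5) (r1=3→r2=2) has section circumradius 2.530 here — a regular 16-gon (perimeter = 2·16·2.530·sin(180°/16) = 15.80 mm); Merging all regions: the 4 present regions are separate (no shared area or edge), so areas and boundary lengths simply add and each stays a separate island — boundary = 104.37 mm; (rotated 75° about Z; rotation is an isometry so areas/perimeters/island counts are preserved). Overall, the cross-section has 4 separate islands. Total boundary length (outer) = 104.37 mm.

104.37 mm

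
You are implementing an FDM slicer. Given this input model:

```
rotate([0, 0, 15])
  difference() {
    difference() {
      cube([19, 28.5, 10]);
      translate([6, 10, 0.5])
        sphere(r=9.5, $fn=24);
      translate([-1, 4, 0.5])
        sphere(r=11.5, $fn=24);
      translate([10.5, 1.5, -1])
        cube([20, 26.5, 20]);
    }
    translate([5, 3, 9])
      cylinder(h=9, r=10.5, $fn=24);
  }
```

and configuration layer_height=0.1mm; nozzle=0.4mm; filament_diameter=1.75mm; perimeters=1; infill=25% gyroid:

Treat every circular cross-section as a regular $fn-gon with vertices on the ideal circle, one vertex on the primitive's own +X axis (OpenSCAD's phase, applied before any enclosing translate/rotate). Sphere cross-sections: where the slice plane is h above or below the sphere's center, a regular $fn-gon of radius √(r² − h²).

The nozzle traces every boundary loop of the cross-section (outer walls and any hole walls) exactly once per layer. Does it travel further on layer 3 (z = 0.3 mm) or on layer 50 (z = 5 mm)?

layer 50 (z = 5 mm)

Layer 3 (z = 0.3): the cube is present — its section is the full 19×28.5 rectangle (perimeter 95.00 mm); the r=9.5 sphere at (6, 10) slices to a regular 24-gon of circumradius 9.498 (√(r²−h²) with h=0.2 from center) (perimeter = 2·24·9.498·sin(180°/24) = 59.51 mm); the r=11.5 sphere at (-1, 4) slices to a regular 24-gon of circumradius 11.498 (√(r²−h²) with h=0.2 from center) (perimeter = 2·24·11.498·sin(180°/24) = 72.04 mm); the 20×26.5 cube at (10.5, 1.5) contributes its full rectangle (perimeter 93.00 mm); Subtracting the remaining from the first: starting from the 19×28.5 cube, the r=9.5 sphere at (6, 10) partially overlaps it — only the 245.23 mm² overlap (of its 280.18 mm²) is removed, clipping the outline; the r=11.5 sphere at (-1, 4) partially overlaps it — only the 10.79 mm² overlap (of its 410.62 mm²) is removed, clipping the outline; the 20×26.5 cube at (10.5, 1.5) partially overlaps it — only the 166.80 mm² overlap (of its 530.00 mm²) is removed, clipping the outline — boundary = 81.60 mm; the cylinder at (5, 3) is not intersected at this z (z outside [9, 18]); Taking the first minus the rest: none of the subtracted shapes is present at this height, so that combined region is unchanged — boundary = 81.60 mm; (whole slice rotated 15° about Z — lengths, areas and connectivity unchanged). So its perimeter = 81.60 mm. Layer 50 (z = 5): the cube (footprint 19×28.5) is included at this height (perimeter 95.00 mm); the r=9.5 sphere at (6, 10) slices to a regular 24-gon of circumradius 8.367 (√(r²−h²) with h=4.5 from center) (perimeter = 2·24·8.367·sin(180°/24) = 52.42 mm); the r=11.5 sphere at (-1, 4) slices to a regular 24-gon of circumradius 10.583 (√(r²−h²) with h=4.5 from center) (perimeter = 2·24·10.583·sin(180°/24) = 66.31 mm); the 20×26.5 cube at (10.5, 1.5) contributes its full rectangle (perimeter 93.00 mm); After the difference (first − rest): starting from the 19×28.5 cube, the r=9.5 sphere at (6, 10) partially overlaps it — only the 199.04 mm² overlap (of its 217.41 mm²) is removed, clipping the outline; the r=11.5 sphere at (-1, 4) partially overlaps it — only the 20.69 mm² overlap (of its 347.85 mm²) is removed, clipping the outline; the 20×26.5 cube at (10.5, 1.5) partially overlaps it — only the 187.60 mm² overlap (of its 530.00 mm²) is removed, clipping the outline — boundary = 88.75 mm; the cylinder at (5, 3) is not intersected at this z (z outside [9, 18]); Taking the first minus the rest: none of the subtracted shapes is present at this height, so that combined region is unchanged — boundary = 88.75 mm; (whole slice rotated 15° about Z — lengths, areas and connectivity unchanged). So its perimeter = 88.75 mm. Layer 50 is larger (88.75 vs 81.60 mm).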